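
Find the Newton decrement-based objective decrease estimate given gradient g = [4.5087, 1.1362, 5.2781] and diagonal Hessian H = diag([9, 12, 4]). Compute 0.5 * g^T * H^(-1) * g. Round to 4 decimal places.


Step 1: H is diagonal, so H^(-1) * g = [0.501, 0.0947, 1.3195].
Step 2: g^T H^(-1) g = sum_i g_i^2 / H_ii
  = (4.5087)^2/9 + (1.1362)^2/12 + (5.2781)^2/4
  = 2.2587 + 0.1076 + 6.9646 = 9.3309
Step 3: Objective decrease = 0.5 * g^T H^(-1) g = 4.6654


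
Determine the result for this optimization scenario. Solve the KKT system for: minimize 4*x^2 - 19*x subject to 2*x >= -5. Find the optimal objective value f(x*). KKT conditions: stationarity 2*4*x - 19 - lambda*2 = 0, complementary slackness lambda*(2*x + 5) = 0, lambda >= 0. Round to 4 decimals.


Step 1: Try lambda = 0 (constraint inactive).
Stationarity: 2*4*x - 19 = 0
x* = 19/(2*4) = 2.375
Check constraint: 2*2.375 = 4.75 >= -5 -- satisfied.
Step 2: Compute optimal value.
f(x*) = 4*2.375^2 - 19*2.375 = -22.5625


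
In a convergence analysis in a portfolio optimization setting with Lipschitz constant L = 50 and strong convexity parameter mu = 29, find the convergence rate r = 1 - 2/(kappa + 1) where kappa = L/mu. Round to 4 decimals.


Step 1: Compute the condition number.
kappa = L/mu = 50/29 = 1.7241
Step 2: Compute the convergence rate.
r = 1 - 2/(kappa + 1) = 1 - 2*mu/(L + mu) = (L - mu)/(L + mu) = 21/79 = 0.2658


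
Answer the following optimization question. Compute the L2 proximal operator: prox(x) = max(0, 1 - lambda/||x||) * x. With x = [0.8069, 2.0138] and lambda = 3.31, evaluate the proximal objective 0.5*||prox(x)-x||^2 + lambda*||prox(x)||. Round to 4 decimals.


Step 1: Compute ||x||.
||x|| = 2.1694
Step 2: Compute scaling factor.
scale = max(0, 1 - 3.31/2.1694) = 0.0
Step 3: prox(x) = [0.0, 0.0]
||prox(x)|| = 0.0
Step 4: Proximal objective.
0.5*||prox-x||^2 = 2.3532
lambda*||prox|| = 0.0
Total = 2.3532


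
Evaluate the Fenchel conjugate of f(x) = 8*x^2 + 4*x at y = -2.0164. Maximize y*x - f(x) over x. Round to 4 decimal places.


f*(y) = sup_x {y*x - a*x^2 - b*x} = sup_x {(y-b)*x - a*x^2}
FOC: (y - b) - 2a*x = 0 => x* = (y - b)/(2a)
x* = (-2.0164 - 4)/(2*8) = -0.376
f*(-2.0164) = (y-b)^2/(4a) = (-2.0164 - 4)^2/(4*8)
= 36.1971/32 = 1.1312


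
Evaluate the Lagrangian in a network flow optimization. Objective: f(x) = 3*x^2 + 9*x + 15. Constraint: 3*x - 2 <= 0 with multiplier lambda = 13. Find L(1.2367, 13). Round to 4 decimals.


Step 1: Evaluate f(x).
f(1.2367) = 3*1.2367^2 + 9*1.2367 + 15 = 30.7186
Step 2: Evaluate g(x).
g(1.2367) = 3*1.2367 - 2 = 1.7101
Step 3: Compute Lagrangian.
L = 30.7186 + 13*1.7101 = 52.9499


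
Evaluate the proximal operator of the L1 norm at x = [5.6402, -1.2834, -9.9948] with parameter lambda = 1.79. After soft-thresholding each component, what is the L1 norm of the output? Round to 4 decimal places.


Soft-thresholding with lambda = 1.79:
prox(5.6402) = sign(5.6402)*max(|5.6402| - 1.79, 0) = 3.8502
prox(-1.2834) = sign(-1.2834)*max(|-1.2834| - 1.79, 0) = 0.0
prox(-9.9948) = sign(-9.9948)*max(|-9.9948| - 1.79, 0) = -8.2048
prox(x) = [3.8502, 0.0, -8.2048]
||prox(x)||_1 = 3.8502 + 0.0 + 8.2048 = 12.055


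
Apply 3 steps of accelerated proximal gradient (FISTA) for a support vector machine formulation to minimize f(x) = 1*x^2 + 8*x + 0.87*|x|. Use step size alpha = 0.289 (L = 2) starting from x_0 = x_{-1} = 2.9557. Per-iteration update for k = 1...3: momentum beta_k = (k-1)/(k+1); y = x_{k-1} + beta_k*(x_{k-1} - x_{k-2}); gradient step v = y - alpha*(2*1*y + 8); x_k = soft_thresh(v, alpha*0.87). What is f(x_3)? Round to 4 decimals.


FISTA on f(x) = 1*x^2 + 8*x + 0.87*|x|
L = 2, alpha = 0.289
Iteration 1: beta = 0.0, y = 2.9557 + 0.0*(2.9557 - 2.9557) = 2.9557
  grad(y) = 13.9114, v = y - alpha*grad = -1.0647
  prox(v) = soft_thresh(-1.0647, 0.2514) = -0.8133
Iteration 2: beta = 0.3333, y = -0.8133 + 0.3333*(-0.8133 - 2.9557) = -2.0696
  grad(y) = 3.8608, v = y - alpha*grad = -3.1854
  prox(v) = soft_thresh(-3.1854, 0.2514) = -2.9339
Iteration 3: beta = 0.5, y = -2.9339 + 0.5*(-2.9339 + 0.8133) = -3.9943
  grad(y) = 0.0115, v = y - alpha*grad = -3.9976
  prox(v) = soft_thresh(-3.9976, 0.2514) = -3.7462
f(x_3) = 1*(-3.7462)^2 + 8*(-3.7462) + 0.87*|-3.7462| = -12.6764


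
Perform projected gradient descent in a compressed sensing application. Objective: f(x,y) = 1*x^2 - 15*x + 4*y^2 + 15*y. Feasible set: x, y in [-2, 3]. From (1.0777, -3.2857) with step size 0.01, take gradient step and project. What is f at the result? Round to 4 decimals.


Step 1: Compute gradient at (1.0777, -3.2857).
grad_x = 2*1*1.0777 - 15 = -12.8446
grad_y = 2*4*-3.2857 + 15 = -11.2856
Step 2: Gradient step.
x_raw = 1.0777 - 0.01*-12.8446 = 1.2061
y_raw = -3.2857 - 0.01*-11.2856 = -3.1728
Step 3: Project onto [-2, 3].
x_proj = clip(1.2061) = 1.2061
y_proj = clip(-3.1728) = -2.0
Step 4: Evaluate f.
f(1.2061, -2.0) = -30.6374


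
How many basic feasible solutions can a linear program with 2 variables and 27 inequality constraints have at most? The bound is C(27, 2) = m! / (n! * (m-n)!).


Each vertex corresponds to some choice of n active constraints out of m, so the number of vertices is at most C(m, n) = m! / (n!(m-n)!).
m = 27, n = 2
Numerator: 27 * 26
Denominator: 2! = 2
C(27, 2) = 351


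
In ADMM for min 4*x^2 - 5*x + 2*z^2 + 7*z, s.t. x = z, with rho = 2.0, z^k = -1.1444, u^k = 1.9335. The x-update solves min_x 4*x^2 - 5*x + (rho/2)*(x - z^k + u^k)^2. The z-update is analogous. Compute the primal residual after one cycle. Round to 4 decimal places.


ADMM iteration with rho = 2.0, z^k = -1.1444, u^k = 1.9335
Step 1: x-update.
Minimize 4*x^2 - 5*x + (2.0/2)*(x + 1.1444 + 1.9335)^2
FOC: (2*4 + 2.0)*x = 5 + 2.0*(-1.1444 - 1.9335)
x^{k+1} = -0.1156
Step 2: z-update.
Minimize 2*z^2 + 7*z + (2.0/2)*(-0.1156 - z + 1.9335)^2
FOC: (2*2 + 2.0)*z = -7 + 2.0*(-0.1156 + 1.9335)
z^{k+1} = -0.5607
Step 3: u-update.
u^{k+1} = 1.9335 - 0.1156 + 0.5607 = 2.3786
Step 4: Primal residual = |-0.1156 + 0.5607| = 0.4451


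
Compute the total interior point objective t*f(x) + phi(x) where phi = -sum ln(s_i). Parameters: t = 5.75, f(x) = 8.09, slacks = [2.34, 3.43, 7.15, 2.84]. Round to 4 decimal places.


Step 1: Compute log-barrier.
ln values: [0.8502, 1.2326, 1.9671, 1.0438]
phi = -(0.8502 + 1.2326 + 1.9671 + 1.0438) = -5.0936
Step 2: Compute augmented objective.
t*f(x) = 5.75*8.09 = 46.5175
Total = 46.5175 - 5.0936 = 41.4239


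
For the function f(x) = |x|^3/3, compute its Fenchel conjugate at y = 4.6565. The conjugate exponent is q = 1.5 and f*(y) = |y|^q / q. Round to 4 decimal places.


The conjugate exponent q satisfies 1/p + 1/q = 1.
p = 3, so q = 3/(3 - 1) = 1.5
|y|^q = 4.6565^1.5 = 10.0482
f*(4.6565) = 10.0482 / 1.5 = 6.6988


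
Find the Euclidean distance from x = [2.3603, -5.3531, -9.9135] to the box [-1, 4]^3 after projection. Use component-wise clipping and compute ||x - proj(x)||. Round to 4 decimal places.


Project each component onto [-1, 4].
clip(2.3603) = 2.3603, clip(-5.3531) = -1.0, clip(-9.9135) = -1.0
Projection = [2.3603, -1.0, -1.0]
Squared diffs: [0.0, 18.9495, 79.4505]
Distance = sqrt(98.4) = 9.9197


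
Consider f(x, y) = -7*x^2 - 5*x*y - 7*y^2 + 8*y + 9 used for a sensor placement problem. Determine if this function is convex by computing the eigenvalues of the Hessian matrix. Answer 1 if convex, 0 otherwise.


The Hessian of f(x,y) = -7*x^2 - 5*x*y - 7*y^2 + 8*y + 9 is:
H = [[-14, -5], [-5, -14]]
Trace = -14 - 14 = -28
Determinant = -14*-14 - (-5)^2 = 171
Discriminant = (-28)^2 - 4*171 = 100.0
Eigenvalues: lambda_1 = -19.0, lambda_2 = -9.0
The function is not convex.

0


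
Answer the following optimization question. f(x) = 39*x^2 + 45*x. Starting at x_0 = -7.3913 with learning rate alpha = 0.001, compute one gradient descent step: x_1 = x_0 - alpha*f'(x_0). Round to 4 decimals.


We compute the gradient at x_0 and apply the update.
f'(x) = 78*x + 45
f'(-7.3913) = 78*-7.3913 + 45 = -531.5214
x_1 = -7.3913 - 0.001*-531.5214 = -6.8598


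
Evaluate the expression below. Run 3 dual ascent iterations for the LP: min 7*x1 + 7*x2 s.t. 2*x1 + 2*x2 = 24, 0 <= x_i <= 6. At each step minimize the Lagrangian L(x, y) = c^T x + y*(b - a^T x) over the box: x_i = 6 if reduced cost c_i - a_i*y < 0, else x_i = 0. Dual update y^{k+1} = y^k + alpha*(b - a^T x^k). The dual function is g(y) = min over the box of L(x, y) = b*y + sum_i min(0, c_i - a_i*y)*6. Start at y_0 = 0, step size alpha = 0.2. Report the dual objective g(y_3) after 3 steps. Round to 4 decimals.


Dual ascent for LP: min 7*x1 + 7*x2, 2*x1 + 2*x2 = 24, 0 <= x_i <= 6
Step 1: y^k = 0.0, reduced costs: (7.0, 7.0)
  x^k = (0.0, 0.0), subgradient = b - a^T x = 24.0
  y^{k+1} = 0.0 + 0.2*24.0 = 4.8
Step 2: y^k = 4.8, reduced costs: (-2.6, -2.6)
  x^k = (6.0, 6.0), subgradient = b - a^T x = 0.0
  y^{k+1} = 4.8 + 0.2*0.0 = 4.8
Step 3: y^k = 4.8, reduced costs: (-2.6, -2.6)
  x^k = (6.0, 6.0), subgradient = b - a^T x = 0.0
  y^{k+1} = 4.8 + 0.2*0.0 = 4.8
Dual objective at y_3 = 4.8: reduced costs (-2.6, -2.6), box minimizer x = (6.0, 6.0)
g(y_3) = b*y + (c1 - a1*y)*x1 + (c2 - a2*y)*x2 = 24*4.8 + (-2.6)*6.0 + (-2.6)*6.0 = 115.2 - 15.6 - 15.6 = 84.0


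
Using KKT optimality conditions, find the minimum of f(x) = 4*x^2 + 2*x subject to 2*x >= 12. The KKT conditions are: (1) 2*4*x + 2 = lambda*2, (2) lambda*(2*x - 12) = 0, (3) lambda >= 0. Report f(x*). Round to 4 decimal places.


Step 1: Try lambda = 0 (constraint inactive).
x_unc = -2/(2*4) = -0.25
Check: 2*-0.25 = -0.5 < 12 -- violated!
Step 2: Constraint must be active: 2*x = 12
x* = 12/2 = 6.0
lambda = (2*4*6.0 + 2)/2 = 25.0
Step 3: Compute optimal value.
f(x*) = 4*6.0^2 + 2*6.0 = 156.0


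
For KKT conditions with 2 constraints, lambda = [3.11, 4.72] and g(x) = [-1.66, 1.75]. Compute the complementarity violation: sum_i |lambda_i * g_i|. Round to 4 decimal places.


KKT complementary slackness check:
lambda_1 * g_1 = 3.11 * -1.66 = -5.1626
lambda_2 * g_2 = 4.72 * 1.75 = 8.26
Total violation = 5.1626 + 8.26 = 13.4226


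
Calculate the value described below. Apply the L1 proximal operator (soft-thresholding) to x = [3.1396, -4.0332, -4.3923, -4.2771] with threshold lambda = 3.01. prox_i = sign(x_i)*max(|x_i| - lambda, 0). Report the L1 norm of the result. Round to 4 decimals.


Soft-thresholding with lambda = 3.01:
prox(3.1396) = sign(3.1396)*max(|3.1396| - 3.01, 0) = 0.1296
prox(-4.0332) = sign(-4.0332)*max(|-4.0332| - 3.01, 0) = -1.0232
prox(-4.3923) = sign(-4.3923)*max(|-4.3923| - 3.01, 0) = -1.3823
prox(-4.2771) = sign(-4.2771)*max(|-4.2771| - 3.01, 0) = -1.2671
prox(x) = [0.1296, -1.0232, -1.3823, -1.2671]
||prox(x)||_1 = 0.1296 + 1.0232 + 1.3823 + 1.2671 = 3.8022


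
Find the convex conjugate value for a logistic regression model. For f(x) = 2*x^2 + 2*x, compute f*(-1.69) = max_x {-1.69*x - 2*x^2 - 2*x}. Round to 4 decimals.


f*(y) = sup_x {y*x - a*x^2 - b*x} = sup_x {(y-b)*x - a*x^2}
FOC: (y - b) - 2a*x = 0 => x* = (y - b)/(2a)
x* = (-1.69 - 2)/(2*2) = -0.9225
f*(-1.69) = (y-b)^2/(4a) = (-1.69 - 2)^2/(4*2)
= 13.6161/8 = 1.702


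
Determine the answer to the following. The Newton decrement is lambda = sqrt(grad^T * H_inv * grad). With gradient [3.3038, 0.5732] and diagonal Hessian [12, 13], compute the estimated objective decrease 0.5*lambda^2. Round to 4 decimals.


Step 1: H is diagonal, so H^(-1) * g = [0.2753, 0.0441].
Step 2: g^T H^(-1) g = sum_i g_i^2 / H_ii
  = (3.3038)^2/12 + (0.5732)^2/13
  = 0.9096 + 0.0253 = 0.9349
Step 3: Objective decrease = 0.5 * g^T H^(-1) g = 0.4674


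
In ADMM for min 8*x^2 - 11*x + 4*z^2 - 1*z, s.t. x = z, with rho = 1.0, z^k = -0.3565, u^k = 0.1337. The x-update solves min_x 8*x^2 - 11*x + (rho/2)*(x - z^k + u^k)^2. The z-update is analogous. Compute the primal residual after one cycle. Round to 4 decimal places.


ADMM iteration with rho = 1.0, z^k = -0.3565, u^k = 0.1337
Step 1: x-update.
Minimize 8*x^2 - 11*x + (1.0/2)*(x + 0.3565 + 0.1337)^2
FOC: (2*8 + 1.0)*x = 11 + 1.0*(-0.3565 - 0.1337)
x^{k+1} = 0.6182
Step 2: z-update.
Minimize 4*z^2 - 1*z + (1.0/2)*(0.6182 - z + 0.1337)^2
FOC: (2*4 + 1.0)*z = 1 + 1.0*(0.6182 + 0.1337)
z^{k+1} = 0.1947
Step 3: u-update.
u^{k+1} = 0.1337 + 0.6182 - 0.1947 = 0.5573
Step 4: Primal residual = |0.6182 - 0.1947| = 0.4236


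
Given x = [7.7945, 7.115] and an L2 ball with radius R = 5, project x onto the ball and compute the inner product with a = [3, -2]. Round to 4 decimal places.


Step 1: Compute ||x|| (intermediates to 6 decimals).
||x|| = sqrt(7.7945^2 + 7.115^2) = 10.553552
Step 2: Project.
Since ||x|| > R, scale = R/||x|| = 5/10.553552 = 0.473774, proj(x) = scale * x
proj(x) = [3.692831, 3.370902]
Step 3: Dot product.
a^T * proj(x) = 3*3.692831 - 2*3.370902 = 4.3367


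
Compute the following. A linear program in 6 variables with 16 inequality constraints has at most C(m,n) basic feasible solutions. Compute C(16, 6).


Each vertex corresponds to some choice of n active constraints out of m, so the number of vertices is at most C(m, n) = m! / (n!(m-n)!).
m = 16, n = 6
Numerator: 16 * 15 * 14 * 13 * 12 * 11
Denominator: 6! = 720
C(16, 6) = 8008


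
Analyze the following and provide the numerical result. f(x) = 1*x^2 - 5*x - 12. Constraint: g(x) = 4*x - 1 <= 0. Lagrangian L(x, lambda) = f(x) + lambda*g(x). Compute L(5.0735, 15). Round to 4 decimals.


Step 1: Evaluate f(x).
f(5.0735) = 1*5.0735^2 - 5*5.0735 - 12 = -11.6271
Step 2: Evaluate g(x).
g(5.0735) = 4*5.0735 - 1 = 19.294
Step 3: Compute Lagrangian.
L = -11.6271 + 15*19.294 = 277.7829


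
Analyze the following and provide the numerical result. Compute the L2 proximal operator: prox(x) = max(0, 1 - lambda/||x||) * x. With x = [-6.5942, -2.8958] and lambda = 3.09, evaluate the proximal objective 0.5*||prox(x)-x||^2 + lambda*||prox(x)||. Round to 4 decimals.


Step 1: Compute ||x||.
||x|| = 7.202
Step 2: Compute scaling factor.
scale = max(0, 1 - 3.09/7.202) = 0.571
Step 3: prox(x) = [-3.765, -1.6534]
||prox(x)|| = 4.112
Step 4: Proximal objective.
0.5*||prox-x||^2 = 4.7741
lambda*||prox|| = 12.7061
Total = 17.4802


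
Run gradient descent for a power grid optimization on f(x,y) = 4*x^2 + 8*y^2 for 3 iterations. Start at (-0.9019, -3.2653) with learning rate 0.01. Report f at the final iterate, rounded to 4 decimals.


Gradient descent on f(x,y) = 4*x^2 + 8*y^2.
Starting point: (-0.9019, -3.2653), alpha = 0.01
Step 1: grad_x = 2*4*-0.9019 = -7.2152, grad_y = 2*8*-3.2653 = -52.2448
  x_1 = -0.9019 - 0.01*-7.2152 = -0.8297
  y_1 = -3.2653 - 0.01*-52.2448 = -2.7429
Step 2: grad_x = 2*4*-0.8297 = -6.638, grad_y = 2*8*-2.7429 = -43.8856
  x_2 = -0.8297 - 0.01*-6.638 = -0.7634
  y_2 = -2.7429 - 0.01*-43.8856 = -2.304
Step 3: grad_x = 2*4*-0.7634 = -6.1069, grad_y = 2*8*-2.304 = -36.8639
  x_3 = -0.7634 - 0.01*-6.1069 = -0.7023
  y_3 = -2.304 - 0.01*-36.8639 = -1.9354
f(-0.7023, -1.9354) = 4*(-0.7023)^2 + 8*(-1.9354)^2 = 31.9377


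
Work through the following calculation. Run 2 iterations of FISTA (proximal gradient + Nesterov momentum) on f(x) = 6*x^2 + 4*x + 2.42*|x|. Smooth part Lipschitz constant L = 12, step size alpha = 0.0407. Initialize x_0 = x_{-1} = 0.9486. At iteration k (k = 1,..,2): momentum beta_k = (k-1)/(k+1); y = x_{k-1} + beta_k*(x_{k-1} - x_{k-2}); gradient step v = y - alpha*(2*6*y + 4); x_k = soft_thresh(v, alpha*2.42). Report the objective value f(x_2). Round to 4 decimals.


FISTA on f(x) = 6*x^2 + 4*x + 2.42*|x|
L = 12, alpha = 0.0407
Iteration 1: beta = 0.0, y = 0.9486 + 0.0*(0.9486 - 0.9486) = 0.9486
  grad(y) = 15.3832, v = y - alpha*grad = 0.3225
  prox(v) = soft_thresh(0.3225, 0.0985) = 0.224
Iteration 2: beta = 0.3333, y = 0.224 + 0.3333*(0.224 - 0.9486) = -0.0175
  grad(y) = 3.7898, v = y - alpha*grad = -0.1718
  prox(v) = soft_thresh(-0.1718, 0.0985) = -0.0733
f(x_2) = 6*(-0.0733)^2 + 4*(-0.0733) + 2.42*|-0.0733| = -0.0836


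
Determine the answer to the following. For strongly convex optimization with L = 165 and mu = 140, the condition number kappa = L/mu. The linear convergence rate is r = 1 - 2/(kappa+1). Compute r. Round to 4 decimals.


Step 1: Compute the condition number.
kappa = L/mu = 165/140 = 1.1786
Step 2: Compute the convergence rate.
r = 1 - 2/(kappa + 1) = 1 - 2*mu/(L + mu) = (L - mu)/(L + mu) = 25/305 = 0.082


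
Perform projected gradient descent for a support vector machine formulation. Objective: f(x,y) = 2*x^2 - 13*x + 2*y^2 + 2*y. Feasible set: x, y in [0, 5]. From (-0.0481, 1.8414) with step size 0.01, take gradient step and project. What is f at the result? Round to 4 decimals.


Step 1: Compute gradient at (-0.0481, 1.8414).
grad_x = 2*2*-0.0481 - 13 = -13.1924
grad_y = 2*2*1.8414 + 2 = 9.3656
Step 2: Gradient step.
x_raw = -0.0481 - 0.01*-13.1924 = 0.0838
y_raw = 1.8414 - 0.01*9.3656 = 1.7477
Step 3: Project onto [0, 5].
x_proj = clip(0.0838) = 0.0838
y_proj = clip(1.7477) = 1.7477
Step 4: Evaluate f.
f(0.0838, 1.7477) = 8.529


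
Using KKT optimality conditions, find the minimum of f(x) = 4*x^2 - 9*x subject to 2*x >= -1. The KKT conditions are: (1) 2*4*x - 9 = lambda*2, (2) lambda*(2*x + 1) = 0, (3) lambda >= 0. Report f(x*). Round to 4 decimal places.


Step 1: Try lambda = 0 (constraint inactive).
Stationarity: 2*4*x - 9 = 0
x* = 9/(2*4) = 1.125
Check constraint: 2*1.125 = 2.25 >= -1 -- satisfied.
Step 2: Compute optimal value.
f(x*) = 4*1.125^2 - 9*1.125 = -5.0625


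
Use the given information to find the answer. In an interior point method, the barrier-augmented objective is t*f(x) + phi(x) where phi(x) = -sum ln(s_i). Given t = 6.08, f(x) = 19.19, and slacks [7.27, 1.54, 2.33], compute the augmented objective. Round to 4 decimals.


Step 1: Compute log-barrier.
ln values: [1.9838, 0.4318, 0.8459]
phi = -(1.9838 + 0.4318 + 0.8459) = -3.2614
Step 2: Compute augmented objective.
t*f(x) = 6.08*19.19 = 116.6752
Total = 116.6752 - 3.2614 = 113.4138


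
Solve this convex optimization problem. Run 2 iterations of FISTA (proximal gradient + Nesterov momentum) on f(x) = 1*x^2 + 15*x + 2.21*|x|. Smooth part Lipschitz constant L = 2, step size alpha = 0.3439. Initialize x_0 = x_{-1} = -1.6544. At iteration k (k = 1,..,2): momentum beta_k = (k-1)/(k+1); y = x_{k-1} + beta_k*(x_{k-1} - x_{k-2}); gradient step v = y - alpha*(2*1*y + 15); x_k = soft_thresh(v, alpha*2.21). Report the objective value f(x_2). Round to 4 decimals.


FISTA on f(x) = 1*x^2 + 15*x + 2.21*|x|
L = 2, alpha = 0.3439
Iteration 1: beta = 0.0, y = -1.6544 + 0.0*(-1.6544 + 1.6544) = -1.6544
  grad(y) = 11.6912, v = y - alpha*grad = -5.675
  prox(v) = soft_thresh(-5.675, 0.76) = -4.915
Iteration 2: beta = 0.3333, y = -4.915 + 0.3333*(-4.915 + 1.6544) = -6.0018
  grad(y) = 2.9963, v = y - alpha*grad = -7.0323
  prox(v) = soft_thresh(-7.0323, 0.76) = -6.2723
f(x_2) = 1*(-6.2723)^2 + 15*(-6.2723) + 2.21*|-6.2723| = -40.881


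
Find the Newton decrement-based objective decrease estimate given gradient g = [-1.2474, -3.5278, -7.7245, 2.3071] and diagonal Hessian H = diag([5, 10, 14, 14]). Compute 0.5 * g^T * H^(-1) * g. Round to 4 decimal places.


Step 1: H is diagonal, so H^(-1) * g = [-0.2495, -0.3528, -0.5518, 0.1648].
Step 2: g^T H^(-1) g = sum_i g_i^2 / H_ii
  = (-1.2474)^2/5 + (-3.5278)^2/10 + (-7.7245)^2/14 + (2.3071)^2/14
  = 0.3112 + 1.2445 + 4.262 + 0.3802 = 6.1979
Step 3: Objective decrease = 0.5 * g^T H^(-1) g = 3.099


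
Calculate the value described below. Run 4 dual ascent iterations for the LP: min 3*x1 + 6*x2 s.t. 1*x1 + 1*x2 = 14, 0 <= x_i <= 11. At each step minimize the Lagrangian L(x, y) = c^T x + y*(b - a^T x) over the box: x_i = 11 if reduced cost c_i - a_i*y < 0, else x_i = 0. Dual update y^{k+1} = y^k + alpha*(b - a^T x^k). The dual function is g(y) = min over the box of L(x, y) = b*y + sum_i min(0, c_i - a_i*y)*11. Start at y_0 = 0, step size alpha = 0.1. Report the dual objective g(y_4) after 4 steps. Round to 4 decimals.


Dual ascent for LP: min 3*x1 + 6*x2, 1*x1 + 1*x2 = 14, 0 <= x_i <= 11
Step 1: y^k = 0.0, reduced costs: (3.0, 6.0)
  x^k = (0.0, 0.0), subgradient = b - a^T x = 14.0
  y^{k+1} = 0.0 + 0.1*14.0 = 1.4
Step 2: y^k = 1.4, reduced costs: (1.6, 4.6)
  x^k = (0.0, 0.0), subgradient = b - a^T x = 14.0
  y^{k+1} = 1.4 + 0.1*14.0 = 2.8
Step 3: y^k = 2.8, reduced costs: (0.2, 3.2)
  x^k = (0.0, 0.0), subgradient = b - a^T x = 14.0
  y^{k+1} = 2.8 + 0.1*14.0 = 4.2
Step 4: y^k = 4.2, reduced costs: (-1.2, 1.8)
  x^k = (11.0, 0.0), subgradient = b - a^T x = 3.0
  y^{k+1} = 4.2 + 0.1*3.0 = 4.5
Dual objective at y_4 = 4.5: reduced costs (-1.5, 1.5), box minimizer x = (11.0, 0.0)
g(y_4) = b*y + (c1 - a1*y)*x1 + (c2 - a2*y)*x2 = 14*4.5 + (-1.5)*11.0 + 1.5*0.0 = 63.0 - 16.5 + 0.0 = 46.5


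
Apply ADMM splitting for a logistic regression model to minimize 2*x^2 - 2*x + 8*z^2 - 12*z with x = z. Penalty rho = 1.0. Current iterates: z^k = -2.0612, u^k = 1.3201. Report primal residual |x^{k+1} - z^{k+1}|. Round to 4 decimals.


ADMM iteration with rho = 1.0, z^k = -2.0612, u^k = 1.3201
Step 1: x-update.
Minimize 2*x^2 - 2*x + (1.0/2)*(x + 2.0612 + 1.3201)^2
FOC: (2*2 + 1.0)*x = 2 + 1.0*(-2.0612 - 1.3201)
x^{k+1} = -0.2763
Step 2: z-update.
Minimize 8*z^2 - 12*z + (1.0/2)*(-0.2763 - z + 1.3201)^2
FOC: (2*8 + 1.0)*z = 12 + 1.0*(-0.2763 + 1.3201)
z^{k+1} = 0.7673
Step 3: u-update.
u^{k+1} = 1.3201 - 0.2763 - 0.7673 = 0.2766
Step 4: Primal residual = |-0.2763 - 0.7673| = 1.0435


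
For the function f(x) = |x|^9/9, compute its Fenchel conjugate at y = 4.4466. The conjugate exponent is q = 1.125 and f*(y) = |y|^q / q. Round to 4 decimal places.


The conjugate exponent q satisfies 1/p + 1/q = 1.
p = 9, so q = 9/(9 - 1) = 1.125
|y|^q = 4.4466^1.125 = 5.3584
f*(4.4466) = 5.3584 / 1.125 = 4.763


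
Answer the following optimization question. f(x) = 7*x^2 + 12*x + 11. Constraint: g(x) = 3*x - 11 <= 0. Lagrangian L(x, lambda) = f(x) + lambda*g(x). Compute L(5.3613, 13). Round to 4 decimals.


Step 1: Evaluate f(x).
f(5.3613) = 7*5.3613^2 + 12*5.3613 + 11 = 276.5404
Step 2: Evaluate g(x).
g(5.3613) = 3*5.3613 - 11 = 5.0839
Step 3: Compute Lagrangian.
L = 276.5404 + 13*5.0839 = 342.6311


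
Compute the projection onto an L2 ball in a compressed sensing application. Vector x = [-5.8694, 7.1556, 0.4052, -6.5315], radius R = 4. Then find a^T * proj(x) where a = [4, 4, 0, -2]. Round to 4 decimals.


Step 1: Compute ||x|| (intermediates to 6 decimals).
||x|| = sqrt((-5.8694)^2 + 7.1556^2 + 0.4052^2 + (-6.5315)^2) = 11.334776
Step 2: Project.
Since ||x|| > R, scale = R/||x|| = 4/11.334776 = 0.352896, proj(x) = scale * x
proj(x) = [-2.071288, 2.525183, 0.142993, -2.30494]
Step 3: Dot product.
a^T * proj(x) = 4*(-2.071288) + 4*2.525183 + 0*0.142993 - 2*(-2.30494) = 6.4255


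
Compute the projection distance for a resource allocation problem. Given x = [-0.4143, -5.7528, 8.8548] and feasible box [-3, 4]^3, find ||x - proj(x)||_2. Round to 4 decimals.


Project each component onto [-3, 4].
clip(-0.4143) = -0.4143, clip(-5.7528) = -3.0, clip(8.8548) = 4.0
Projection = [-0.4143, -3.0, 4.0]
Squared diffs: [0.0, 7.5779, 23.5691]
Distance = sqrt(31.147) = 5.5809


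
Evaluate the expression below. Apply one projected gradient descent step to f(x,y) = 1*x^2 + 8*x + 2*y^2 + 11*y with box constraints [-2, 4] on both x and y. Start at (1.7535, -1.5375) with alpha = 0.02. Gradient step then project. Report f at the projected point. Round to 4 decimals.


Step 1: Compute gradient at (1.7535, -1.5375).
grad_x = 2*1*1.7535 + 8 = 11.507
grad_y = 2*2*-1.5375 + 11 = 4.85
Step 2: Gradient step.
x_raw = 1.7535 - 0.02*11.507 = 1.5234
y_raw = -1.5375 - 0.02*4.85 = -1.6345
Step 3: Project onto [-2, 4].
x_proj = clip(1.5234) = 1.5234
y_proj = clip(-1.6345) = -1.6345
Step 4: Evaluate f.
f(1.5234, -1.6345) = 1.8712


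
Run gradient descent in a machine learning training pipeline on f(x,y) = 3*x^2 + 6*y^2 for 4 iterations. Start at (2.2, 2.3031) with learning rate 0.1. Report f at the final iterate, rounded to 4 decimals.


Gradient descent on f(x,y) = 3*x^2 + 6*y^2.
Starting point: (2.2, 2.3031), alpha = 0.1
Step 1: grad_x = 2*3*2.2 = 13.2, grad_y = 2*6*2.3031 = 27.6372
  x_1 = 2.2 - 0.1*13.2 = 0.88
  y_1 = 2.3031 - 0.1*27.6372 = -0.4606
Step 2: grad_x = 2*3*0.88 = 5.28, grad_y = 2*6*-0.4606 = -5.5274
  x_2 = 0.88 - 0.1*5.28 = 0.352
  y_2 = -0.4606 - 0.1*-5.5274 = 0.0921
Step 3: grad_x = 2*3*0.352 = 2.112, grad_y = 2*6*0.0921 = 1.1055
  x_3 = 0.352 - 0.1*2.112 = 0.1408
  y_3 = 0.0921 - 0.1*1.1055 = -0.0184
Step 4: grad_x = 2*3*0.1408 = 0.8448, grad_y = 2*6*-0.0184 = -0.2211
  x_4 = 0.1408 - 0.1*0.8448 = 0.0563
  y_4 = -0.0184 - 0.1*-0.2211 = 0.0037
f(0.0563, 0.0037) = 3*0.0563^2 + 6*0.0037^2 = 0.0096


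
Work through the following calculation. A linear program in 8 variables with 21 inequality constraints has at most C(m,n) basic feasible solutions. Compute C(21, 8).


Each vertex corresponds to some choice of n active constraints out of m, so the number of vertices is at most C(m, n) = m! / (n!(m-n)!).
m = 21, n = 8
Numerator: 21 * 20 * 19 * 18 * 17 * 16 * 15 * 14
Denominator: 8! = 40320
C(21, 8) = 203490


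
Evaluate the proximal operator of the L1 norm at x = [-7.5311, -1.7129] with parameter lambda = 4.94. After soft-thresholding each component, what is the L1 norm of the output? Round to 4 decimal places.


Soft-thresholding with lambda = 4.94:
prox(-7.5311) = sign(-7.5311)*max(|-7.5311| - 4.94, 0) = -2.5911
prox(-1.7129) = sign(-1.7129)*max(|-1.7129| - 4.94, 0) = 0.0
prox(x) = [-2.5911, 0.0]
||prox(x)||_1 = 2.5911 + 0.0 = 2.5911


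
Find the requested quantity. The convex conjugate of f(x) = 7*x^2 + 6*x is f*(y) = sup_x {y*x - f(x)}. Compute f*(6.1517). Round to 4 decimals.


f*(y) = sup_x {y*x - a*x^2 - b*x} = sup_x {(y-b)*x - a*x^2}
FOC: (y - b) - 2a*x = 0 => x* = (y - b)/(2a)
x* = (6.1517 - 6)/(2*7) = 0.0108
f*(6.1517) = (y-b)^2/(4a) = (6.1517 - 6)^2/(4*7)
= 0.023/28 = 0.0008


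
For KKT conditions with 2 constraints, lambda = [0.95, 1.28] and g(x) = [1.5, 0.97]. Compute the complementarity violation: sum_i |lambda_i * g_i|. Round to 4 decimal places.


KKT complementary slackness check:
lambda_1 * g_1 = 0.95 * 1.5 = 1.425
lambda_2 * g_2 = 1.28 * 0.97 = 1.2416
Total violation = 1.425 + 1.2416 = 2.6666


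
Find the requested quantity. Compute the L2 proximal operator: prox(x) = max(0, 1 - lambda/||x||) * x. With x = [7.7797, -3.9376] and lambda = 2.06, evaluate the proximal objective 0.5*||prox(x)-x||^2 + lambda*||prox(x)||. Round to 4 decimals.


Step 1: Compute ||x||.
||x|| = 8.7194
Step 2: Compute scaling factor.
scale = max(0, 1 - 2.06/8.7194) = 0.7637
Step 3: prox(x) = [5.9417, -3.0073]
||prox(x)|| = 6.6594
Step 4: Proximal objective.
0.5*||prox-x||^2 = 2.1218
lambda*||prox|| = 13.7184
Total = 15.8402


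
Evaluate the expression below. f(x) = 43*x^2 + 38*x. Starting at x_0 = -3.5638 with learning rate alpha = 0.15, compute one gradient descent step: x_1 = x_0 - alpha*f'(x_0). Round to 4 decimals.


We compute the gradient at x_0 and apply the update.
f'(x) = 86*x + 38
f'(-3.5638) = 86*-3.5638 + 38 = -268.4868
x_1 = -3.5638 - 0.15*-268.4868 = 36.7092


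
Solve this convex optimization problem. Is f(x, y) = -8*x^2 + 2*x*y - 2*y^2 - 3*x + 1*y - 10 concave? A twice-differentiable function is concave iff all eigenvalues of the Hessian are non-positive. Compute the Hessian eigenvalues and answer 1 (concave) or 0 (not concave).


The Hessian of f(x,y) = -8*x^2 + 2*x*y - 2*y^2 - 3*x + 1*y - 10 is:
H = [[-16, 2], [2, -4]]
Trace = -16 - 4 = -20
Determinant = -16*-4 - (2)^2 = 60
Discriminant = (-20)^2 - 4*60 = 160.0
Eigenvalues: lambda_1 = -16.3246, lambda_2 = -3.6754
The function is concave.

1


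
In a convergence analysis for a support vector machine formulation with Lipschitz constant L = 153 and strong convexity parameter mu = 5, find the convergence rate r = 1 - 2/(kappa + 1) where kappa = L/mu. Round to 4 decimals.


Step 1: Compute the condition number.
kappa = L/mu = 153/5 = 30.6
Step 2: Compute the convergence rate.
r = 1 - 2/(kappa + 1) = 1 - 2*mu/(L + mu) = (L - mu)/(L + mu) = 148/158 = 0.9367


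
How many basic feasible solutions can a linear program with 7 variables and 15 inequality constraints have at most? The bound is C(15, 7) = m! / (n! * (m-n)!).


Each vertex corresponds to some choice of n active constraints out of m, so the number of vertices is at most C(m, n) = m! / (n!(m-n)!).
m = 15, n = 7
Numerator: 15 * 14 * 13 * 12 * 11 * 10 * 9
Denominator: 7! = 5040
C(15, 7) = 6435


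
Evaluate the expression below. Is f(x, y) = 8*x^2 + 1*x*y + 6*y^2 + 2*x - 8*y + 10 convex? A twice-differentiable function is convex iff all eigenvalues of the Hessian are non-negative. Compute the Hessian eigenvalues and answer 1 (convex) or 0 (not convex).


The Hessian of f(x,y) = 8*x^2 + 1*x*y + 6*y^2 + 2*x - 8*y + 10 is:
H = [[16, 1], [1, 12]]
Trace = 16 + 12 = 28
Determinant = 16*12 - (1)^2 = 191
Discriminant = (28)^2 - 4*191 = 20.0
Eigenvalues: lambda_1 = 11.7639, lambda_2 = 16.2361
The function is convex.

1


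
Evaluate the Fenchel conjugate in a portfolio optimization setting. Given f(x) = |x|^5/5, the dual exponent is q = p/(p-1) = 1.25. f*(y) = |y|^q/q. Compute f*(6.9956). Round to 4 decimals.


The conjugate exponent q satisfies 1/p + 1/q = 1.
p = 5, so q = 5/(5 - 1) = 1.25
|y|^q = 6.9956^1.25 = 11.3771
f*(6.9956) = 11.3771 / 1.25 = 9.1017


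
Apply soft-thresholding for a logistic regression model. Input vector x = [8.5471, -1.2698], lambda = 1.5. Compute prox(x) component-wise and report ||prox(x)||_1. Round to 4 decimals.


Soft-thresholding with lambda = 1.5:
prox(8.5471) = sign(8.5471)*max(|8.5471| - 1.5, 0) = 7.0471
prox(-1.2698) = sign(-1.2698)*max(|-1.2698| - 1.5, 0) = 0.0
prox(x) = [7.0471, 0.0]
||prox(x)||_1 = 7.0471 + 0.0 = 7.0471


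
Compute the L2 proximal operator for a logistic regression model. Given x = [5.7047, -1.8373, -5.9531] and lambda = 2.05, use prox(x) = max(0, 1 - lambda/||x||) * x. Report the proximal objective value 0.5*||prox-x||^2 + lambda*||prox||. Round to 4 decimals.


Step 1: Compute ||x||.
||x|| = 8.4474
Step 2: Compute scaling factor.
scale = max(0, 1 - 2.05/8.4474) = 0.7573
Step 3: prox(x) = [4.3203, -1.3914, -4.5084]
||prox(x)|| = 6.3974
Step 4: Proximal objective.
0.5*||prox-x||^2 = 2.1013
lambda*||prox|| = 13.1147
Total = 15.2159


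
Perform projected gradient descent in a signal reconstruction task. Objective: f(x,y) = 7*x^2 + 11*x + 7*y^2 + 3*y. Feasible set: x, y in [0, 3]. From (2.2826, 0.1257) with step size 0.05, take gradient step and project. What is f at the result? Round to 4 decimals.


Step 1: Compute gradient at (2.2826, 0.1257).
grad_x = 2*7*2.2826 + 11 = 42.9564
grad_y = 2*7*0.1257 + 3 = 4.7598
Step 2: Gradient step.
x_raw = 2.2826 - 0.05*42.9564 = 0.1348
y_raw = 0.1257 - 0.05*4.7598 = -0.1123
Step 3: Project onto [0, 3].
x_proj = clip(0.1348) = 0.1348
y_proj = clip(-0.1123) = 0.0
Step 4: Evaluate f.
f(0.1348, 0.0) = 1.6097


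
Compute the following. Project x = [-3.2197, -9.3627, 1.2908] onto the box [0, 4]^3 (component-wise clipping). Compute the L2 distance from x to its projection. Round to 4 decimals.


Project each component onto [0, 4].
clip(-3.2197) = 0.0, clip(-9.3627) = 0.0, clip(1.2908) = 1.2908
Projection = [0.0, 0.0, 1.2908]
Squared diffs: [10.3665, 87.6602, 0.0]
Distance = sqrt(98.0267) = 9.9008


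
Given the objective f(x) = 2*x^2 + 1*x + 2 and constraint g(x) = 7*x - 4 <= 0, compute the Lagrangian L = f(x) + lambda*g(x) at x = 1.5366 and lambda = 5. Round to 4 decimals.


Step 1: Evaluate f(x).
f(1.5366) = 2*1.5366^2 + 1*1.5366 + 2 = 8.2589
Step 2: Evaluate g(x).
g(1.5366) = 7*1.5366 - 4 = 6.7562
Step 3: Compute Lagrangian.
L = 8.2589 + 5*6.7562 = 42.0399


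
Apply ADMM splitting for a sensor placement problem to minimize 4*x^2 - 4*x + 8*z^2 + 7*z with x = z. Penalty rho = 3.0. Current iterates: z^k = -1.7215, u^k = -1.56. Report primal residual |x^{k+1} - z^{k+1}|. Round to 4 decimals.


ADMM iteration with rho = 3.0, z^k = -1.7215, u^k = -1.56
Step 1: x-update.
Minimize 4*x^2 - 4*x + (3.0/2)*(x + 1.7215 - 1.56)^2
FOC: (2*4 + 3.0)*x = 4 + 3.0*(-1.7215 + 1.56)
x^{k+1} = 0.3196
Step 2: z-update.
Minimize 8*z^2 + 7*z + (3.0/2)*(0.3196 - z - 1.56)^2
FOC: (2*8 + 3.0)*z = -7 + 3.0*(0.3196 - 1.56)
z^{k+1} = -0.5643
Step 3: u-update.
u^{k+1} = -1.56 + 0.3196 + 0.5643 = -0.6761
Step 4: Primal residual = |0.3196 + 0.5643| = 0.8839


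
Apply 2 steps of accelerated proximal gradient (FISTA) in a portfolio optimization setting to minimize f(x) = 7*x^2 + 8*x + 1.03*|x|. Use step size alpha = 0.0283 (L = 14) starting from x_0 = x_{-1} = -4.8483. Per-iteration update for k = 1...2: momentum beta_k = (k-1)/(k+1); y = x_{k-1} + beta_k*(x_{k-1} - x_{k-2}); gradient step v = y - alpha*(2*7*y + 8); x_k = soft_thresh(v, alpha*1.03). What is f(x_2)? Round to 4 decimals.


FISTA on f(x) = 7*x^2 + 8*x + 1.03*|x|
L = 14, alpha = 0.0283
Iteration 1: beta = 0.0, y = -4.8483 + 0.0*(-4.8483 + 4.8483) = -4.8483
  grad(y) = -59.8762, v = y - alpha*grad = -3.1538
  prox(v) = soft_thresh(-3.1538, 0.0291) = -3.1247
Iteration 2: beta = 0.3333, y = -3.1247 + 0.3333*(-3.1247 + 4.8483) = -2.5501
  grad(y) = -27.7015, v = y - alpha*grad = -1.7662
  prox(v) = soft_thresh(-1.7662, 0.0291) = -1.737
f(x_2) = 7*(-1.737)^2 + 8*(-1.737) + 1.03*|-1.737| = 9.0134


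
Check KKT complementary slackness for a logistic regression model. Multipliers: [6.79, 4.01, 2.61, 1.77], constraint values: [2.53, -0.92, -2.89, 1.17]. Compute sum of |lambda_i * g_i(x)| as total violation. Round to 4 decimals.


KKT complementary slackness check:
lambda_1 * g_1 = 6.79 * 2.53 = 17.1787
lambda_2 * g_2 = 4.01 * -0.92 = -3.6892
lambda_3 * g_3 = 2.61 * -2.89 = -7.5429
lambda_4 * g_4 = 1.77 * 1.17 = 2.0709
Total violation = 17.1787 + 3.6892 + 7.5429 + 2.0709 = 30.4817


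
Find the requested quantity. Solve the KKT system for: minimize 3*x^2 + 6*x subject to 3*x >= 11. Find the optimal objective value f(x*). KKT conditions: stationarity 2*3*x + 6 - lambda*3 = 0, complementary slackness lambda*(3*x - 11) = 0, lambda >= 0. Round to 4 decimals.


Step 1: Try lambda = 0 (constraint inactive).
x_unc = -6/(2*3) = -1.0
Check: 3*-1.0 = -3.0 < 11 -- violated!
Step 2: Constraint must be active: 3*x = 11
x* = 11/3 = 3.6667 (rounded; the exact value 11/3 is used below)
lambda = (2*3*(11/3) + 6)/3 = 9.3333
Step 3: Compute optimal value.
f(x*) = 3*(11/3)^2 + 6*(11/3) = 62.3333


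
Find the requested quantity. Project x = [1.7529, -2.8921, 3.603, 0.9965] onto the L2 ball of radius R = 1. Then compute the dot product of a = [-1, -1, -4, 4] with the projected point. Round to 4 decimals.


Step 1: Compute ||x|| (intermediates to 6 decimals).
||x|| = sqrt(1.7529^2 + (-2.8921)^2 + 3.603^2 + 0.9965^2) = 5.040984
Step 2: Project.
Since ||x|| > R, scale = R/||x|| = 1/5.040984 = 0.198374, proj(x) = scale * x
proj(x) = [0.34773, -0.573717, 0.714742, 0.19768]
Step 3: Dot product.
a^T * proj(x) = -1*0.34773 - 1*(-0.573717) - 4*0.714742 + 4*0.19768 = -1.8423


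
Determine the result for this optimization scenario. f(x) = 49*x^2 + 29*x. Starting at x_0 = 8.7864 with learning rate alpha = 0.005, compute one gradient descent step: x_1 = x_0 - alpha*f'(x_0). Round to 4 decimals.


We compute the gradient at x_0 and apply the update.
f'(x) = 98*x + 29
f'(8.7864) = 98*8.7864 + 29 = 890.0672
x_1 = 8.7864 - 0.005*890.0672 = 4.3361


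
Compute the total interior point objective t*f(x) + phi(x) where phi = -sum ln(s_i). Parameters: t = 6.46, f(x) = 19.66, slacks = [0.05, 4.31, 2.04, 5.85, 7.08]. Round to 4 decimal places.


Step 1: Compute log-barrier.
ln values: [-2.9957, 1.4609, 0.7129, 1.7664, 1.9573]
phi = -(-2.9957 + 1.4609 + 0.7129 + 1.7664 + 1.9573) = -2.9019
Step 2: Compute augmented objective.
t*f(x) = 6.46*19.66 = 127.0036
Total = 127.0036 - 2.9019 = 124.1017


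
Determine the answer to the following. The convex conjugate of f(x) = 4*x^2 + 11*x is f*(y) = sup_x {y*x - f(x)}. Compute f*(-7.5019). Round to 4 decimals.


f*(y) = sup_x {y*x - a*x^2 - b*x} = sup_x {(y-b)*x - a*x^2}
FOC: (y - b) - 2a*x = 0 => x* = (y - b)/(2a)
x* = (-7.5019 - 11)/(2*4) = -2.3127
f*(-7.5019) = (y-b)^2/(4a) = (-7.5019 - 11)^2/(4*4)
= 342.3203/16 = 21.395


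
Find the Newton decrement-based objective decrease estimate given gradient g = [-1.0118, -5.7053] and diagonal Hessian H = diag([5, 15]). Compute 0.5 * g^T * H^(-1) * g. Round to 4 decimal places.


Step 1: H is diagonal, so H^(-1) * g = [-0.2024, -0.3804].
Step 2: g^T H^(-1) g = sum_i g_i^2 / H_ii
  = (-1.0118)^2/5 + (-5.7053)^2/15
  = 0.2047 + 2.17 = 2.3748
Step 3: Objective decrease = 0.5 * g^T H^(-1) g = 1.1874


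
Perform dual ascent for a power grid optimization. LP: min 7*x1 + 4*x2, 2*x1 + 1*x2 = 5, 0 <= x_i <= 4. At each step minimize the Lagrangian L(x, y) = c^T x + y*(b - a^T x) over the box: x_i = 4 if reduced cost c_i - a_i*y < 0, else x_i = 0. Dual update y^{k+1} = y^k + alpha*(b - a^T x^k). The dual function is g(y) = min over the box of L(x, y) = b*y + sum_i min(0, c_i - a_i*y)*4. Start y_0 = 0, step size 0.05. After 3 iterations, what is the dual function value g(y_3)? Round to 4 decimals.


Dual ascent for LP: min 7*x1 + 4*x2, 2*x1 + 1*x2 = 5, 0 <= x_i <= 4
Step 1: y^k = 0.0, reduced costs: (7.0, 4.0)
  x^k = (0.0, 0.0), subgradient = b - a^T x = 5.0
  y^{k+1} = 0.0 + 0.05*5.0 = 0.25
Step 2: y^k = 0.25, reduced costs: (6.5, 3.75)
  x^k = (0.0, 0.0), subgradient = b - a^T x = 5.0
  y^{k+1} = 0.25 + 0.05*5.0 = 0.5
Step 3: y^k = 0.5, reduced costs: (6.0, 3.5)
  x^k = (0.0, 0.0), subgradient = b - a^T x = 5.0
  y^{k+1} = 0.5 + 0.05*5.0 = 0.75
Dual objective at y_3 = 0.75: reduced costs (5.5, 3.25), box minimizer x = (0.0, 0.0)
g(y_3) = b*y + (c1 - a1*y)*x1 + (c2 - a2*y)*x2 = 5*0.75 + 5.5*0.0 + 3.25*0.0 = 3.75 + 0.0 + 0.0 = 3.75


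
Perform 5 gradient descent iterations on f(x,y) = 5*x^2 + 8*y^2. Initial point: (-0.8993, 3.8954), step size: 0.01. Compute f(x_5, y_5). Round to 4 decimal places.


Gradient descent on f(x,y) = 5*x^2 + 8*y^2.
Starting point: (-0.8993, 3.8954), alpha = 0.01
Step 1: grad_x = 2*5*-0.8993 = -8.993, grad_y = 2*8*3.8954 = 62.3264
  x_1 = -0.8993 - 0.01*-8.993 = -0.8094
  y_1 = 3.8954 - 0.01*62.3264 = 3.2721
Step 2: grad_x = 2*5*-0.8094 = -8.0937, grad_y = 2*8*3.2721 = 52.3542
  x_2 = -0.8094 - 0.01*-8.0937 = -0.7284
  y_2 = 3.2721 - 0.01*52.3542 = 2.7486
Step 3: grad_x = 2*5*-0.7284 = -7.2843, grad_y = 2*8*2.7486 = 43.9775
  x_3 = -0.7284 - 0.01*-7.2843 = -0.6556
  y_3 = 2.7486 - 0.01*43.9775 = 2.3088
Step 4: grad_x = 2*5*-0.6556 = -6.5559, grad_y = 2*8*2.3088 = 36.9411
  x_4 = -0.6556 - 0.01*-6.5559 = -0.59
  y_4 = 2.3088 - 0.01*36.9411 = 1.9394
Step 5: grad_x = 2*5*-0.59 = -5.9003, grad_y = 2*8*1.9394 = 31.0305
  x_5 = -0.59 - 0.01*-5.9003 = -0.531
  y_5 = 1.9394 - 0.01*31.0305 = 1.6291
f(-0.531, 1.6291) = 5*(-0.531)^2 + 8*1.6291^2 = 22.6418


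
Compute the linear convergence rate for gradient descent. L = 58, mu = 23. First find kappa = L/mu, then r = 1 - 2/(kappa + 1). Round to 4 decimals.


Step 1: Compute the condition number.
kappa = L/mu = 58/23 = 2.5217
Step 2: Compute the convergence rate.
r = 1 - 2/(kappa + 1) = 1 - 2*mu/(L + mu) = (L - mu)/(L + mu) = 35/81 = 0.4321


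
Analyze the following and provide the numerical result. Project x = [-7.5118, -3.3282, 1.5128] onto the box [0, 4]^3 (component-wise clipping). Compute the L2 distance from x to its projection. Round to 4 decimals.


Project each component onto [0, 4].
clip(-7.5118) = 0.0, clip(-3.3282) = 0.0, clip(1.5128) = 1.5128
Projection = [0.0, 0.0, 1.5128]
Squared diffs: [56.4271, 11.0769, 0.0]
Distance = sqrt(67.504) = 8.2161


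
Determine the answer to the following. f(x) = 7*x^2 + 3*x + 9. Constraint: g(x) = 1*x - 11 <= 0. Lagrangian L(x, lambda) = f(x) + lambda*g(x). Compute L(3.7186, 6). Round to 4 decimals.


Step 1: Evaluate f(x).
f(3.7186) = 7*3.7186^2 + 3*3.7186 + 9 = 116.9517
Step 2: Evaluate g(x).
g(3.7186) = 1*3.7186 - 11 = -7.2814
Step 3: Compute Lagrangian.
L = 116.9517 + 6*-7.2814 = 73.2633


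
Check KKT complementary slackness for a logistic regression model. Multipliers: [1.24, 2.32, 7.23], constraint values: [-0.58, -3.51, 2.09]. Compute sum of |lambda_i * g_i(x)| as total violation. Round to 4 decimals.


KKT complementary slackness check:
lambda_1 * g_1 = 1.24 * -0.58 = -0.7192
lambda_2 * g_2 = 2.32 * -3.51 = -8.1432
lambda_3 * g_3 = 7.23 * 2.09 = 15.1107
Total violation = 0.7192 + 8.1432 + 15.1107 = 23.9731
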